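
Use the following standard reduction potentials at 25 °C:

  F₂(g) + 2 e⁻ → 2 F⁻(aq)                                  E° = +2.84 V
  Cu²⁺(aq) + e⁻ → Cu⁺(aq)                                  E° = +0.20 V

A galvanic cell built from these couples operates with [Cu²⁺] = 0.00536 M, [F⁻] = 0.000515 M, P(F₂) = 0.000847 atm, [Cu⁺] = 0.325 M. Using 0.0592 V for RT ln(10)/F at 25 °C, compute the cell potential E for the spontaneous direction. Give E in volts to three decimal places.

F₂/F⁻ is the cathode (higher E°), Cu²⁺/Cu⁺ the anode: E°cell = +2.84 − (+0.20) = +2.64 V, n = 2.
Overall: F₂(g) + 2 Cu⁺(aq) → 2 F⁻(aq) + 2 Cu²⁺(aq)
Q = [F⁻]^2·[Cu²⁺]^2 / (P(F₂)·[Cu⁺]^2); log Q = -7.070.
E = E° − (0.0592/n) log Q = +2.64 − (0.0592/2)(-7.070) = +2.849 V.

+2.849 V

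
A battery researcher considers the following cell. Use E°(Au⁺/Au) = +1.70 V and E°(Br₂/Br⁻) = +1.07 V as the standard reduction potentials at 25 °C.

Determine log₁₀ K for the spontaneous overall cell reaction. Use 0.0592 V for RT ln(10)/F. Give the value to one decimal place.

21.3

Cathode: Au⁺/Au; anode: Br₂/Br⁻. E°cell = +0.63 V, n = 2.
log K = nE°cell / 0.0592 = (2)(+0.63) / 0.0592 = 21.3.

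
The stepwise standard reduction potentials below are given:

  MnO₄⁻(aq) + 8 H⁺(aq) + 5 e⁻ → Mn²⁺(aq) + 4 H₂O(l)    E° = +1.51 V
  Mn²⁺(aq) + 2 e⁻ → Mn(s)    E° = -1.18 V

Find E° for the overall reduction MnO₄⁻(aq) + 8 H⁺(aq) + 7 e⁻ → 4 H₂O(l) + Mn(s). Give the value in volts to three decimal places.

+0.741 V

Standard free energies of sequential steps add: ΔG°₃ = ΔG°₁ + ΔG°₂, so n₃E°₃ = n₁E°₁ + n₂E°₂.
E°₃ = (5×+1.51 + 2×-1.18) / 7 = (+5.190) / 7 = +0.741 V.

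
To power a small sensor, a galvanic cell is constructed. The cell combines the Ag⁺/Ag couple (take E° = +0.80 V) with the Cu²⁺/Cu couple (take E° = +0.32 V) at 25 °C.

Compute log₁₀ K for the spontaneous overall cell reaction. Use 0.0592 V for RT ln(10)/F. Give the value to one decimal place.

16.2

Cathode: Ag⁺/Ag; anode: Cu²⁺/Cu. E°cell = +0.48 V, n = 2.
log K = nE°cell / 0.0592 = (2)(+0.48) / 0.0592 = 16.2.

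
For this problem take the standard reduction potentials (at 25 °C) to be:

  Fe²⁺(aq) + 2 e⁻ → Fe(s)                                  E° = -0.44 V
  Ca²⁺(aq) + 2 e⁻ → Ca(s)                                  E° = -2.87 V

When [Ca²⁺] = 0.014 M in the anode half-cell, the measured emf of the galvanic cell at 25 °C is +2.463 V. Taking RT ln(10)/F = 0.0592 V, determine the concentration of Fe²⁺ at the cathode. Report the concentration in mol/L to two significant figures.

Fe²⁺/Fe is the cathode, Ca²⁺/Ca the anode: E°cell = +2.43 V, n = 2.
Overall reaction: Fe²⁺(aq) + Ca(s) → Fe(s) + Ca²⁺(aq); Q = [Ca²⁺]^1/[Fe²⁺]^1.
From E = E° − (0.0592/n) log Q: log Q = (E° − E)·n/0.0592 = (+2.43 − (+2.463))·2/0.0592 = -1.1149.
So 1·log[Fe²⁺] = 1·log(0.014) − log Q = -1.8539 − (-1.1149) = -0.7390; [Fe²⁺] = 10^(-0.7390) ≈ 0.18 M.

0.18 M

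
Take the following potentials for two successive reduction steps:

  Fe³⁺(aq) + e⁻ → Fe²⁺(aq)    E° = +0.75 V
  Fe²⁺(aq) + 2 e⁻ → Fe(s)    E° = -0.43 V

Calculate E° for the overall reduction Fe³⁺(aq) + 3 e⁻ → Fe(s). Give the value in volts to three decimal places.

-0.037 V

Since ΔG° = −nFE° is additive over sequential reductions, n₃E°₃ = n₁E°₁ + n₂E°₂.
E°₃ = (1×+0.75 + 2×-0.43) / 3 = (-0.110) / 3 = -0.037 V.
E° values themselves are not directly additive — weighting by electron count is essential.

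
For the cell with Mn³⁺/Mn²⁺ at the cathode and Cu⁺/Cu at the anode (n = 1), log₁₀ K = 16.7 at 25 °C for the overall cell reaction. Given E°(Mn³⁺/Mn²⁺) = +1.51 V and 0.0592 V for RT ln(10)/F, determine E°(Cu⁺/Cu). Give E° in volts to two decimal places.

+0.52 V

E°cell = (0.0592/n)·log K = (0.0592/1)(16.7) = +0.989 V.
Since Mn³⁺/Mn²⁺ is the cathode and Cu⁺/Cu the anode, E°cell = E°(Mn³⁺/Mn²⁺) − E°(Cu⁺/Cu).
So E°(Cu⁺/Cu) = E°(Mn³⁺/Mn²⁺) − E°cell = (+1.51) − (+0.989) = +0.52 V.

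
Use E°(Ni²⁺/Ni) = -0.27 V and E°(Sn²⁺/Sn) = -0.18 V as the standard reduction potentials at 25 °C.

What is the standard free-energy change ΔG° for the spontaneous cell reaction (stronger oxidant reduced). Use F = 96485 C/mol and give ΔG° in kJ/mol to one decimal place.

Sn²⁺/Sn (E° = -0.18 V) is the cathode; Ni²⁺/Ni (E° = -0.27 V) is the anode, so E°cell = +0.09 V.
Balancing electrons gives n = 2 (lcm of 2 and 2).
ΔG° = −nFE° = −(2)(96485)(+0.09) = -17,367 J = -17.4 kJ/mol.

-17.4 kJ/mol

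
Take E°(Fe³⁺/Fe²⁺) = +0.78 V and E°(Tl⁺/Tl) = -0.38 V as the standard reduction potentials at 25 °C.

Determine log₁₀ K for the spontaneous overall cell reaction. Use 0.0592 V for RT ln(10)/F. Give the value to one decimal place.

19.6

Cathode: Fe³⁺/Fe²⁺; anode: Tl⁺/Tl. E°cell = +1.16 V, n = 1.
log K = nE°cell / 0.0592 = (1)(+1.16) / 0.0592 = 19.6.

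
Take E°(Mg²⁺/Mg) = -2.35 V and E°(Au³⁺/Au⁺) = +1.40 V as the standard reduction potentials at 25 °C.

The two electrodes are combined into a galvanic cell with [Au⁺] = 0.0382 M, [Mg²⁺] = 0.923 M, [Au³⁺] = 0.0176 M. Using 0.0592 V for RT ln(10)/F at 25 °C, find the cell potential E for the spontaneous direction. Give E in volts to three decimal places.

+3.741 V

Au³⁺/Au⁺ is the cathode (higher E°), Mg²⁺/Mg the anode: E°cell = +1.40 − (-2.35) = +3.75 V, n = 2.
Overall: Au³⁺(aq) + Mg(s) → Au⁺(aq) + Mg²⁺(aq)
Q = [Au⁺]·[Mg²⁺] / ([Au³⁺]); log Q = 0.302.
E = E° − (0.0592/n) log Q = +3.75 − (0.0592/2)(0.302) = +3.741 V.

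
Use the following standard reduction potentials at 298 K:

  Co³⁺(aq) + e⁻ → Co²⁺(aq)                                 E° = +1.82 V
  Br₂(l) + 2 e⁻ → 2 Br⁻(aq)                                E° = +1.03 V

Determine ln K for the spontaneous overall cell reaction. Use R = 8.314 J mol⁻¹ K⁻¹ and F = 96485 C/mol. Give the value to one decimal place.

61.5

Cathode: Co³⁺/Co²⁺; anode: Br₂/Br⁻. E°cell = (+1.82) − (+1.03) = +0.79 V, with n = 2.
ΔG° = −nFE° = −RT ln K, so ln K = nFE°/(RT) = (2)(96485)(+0.79) / ((8.314)(298)) = 61.531.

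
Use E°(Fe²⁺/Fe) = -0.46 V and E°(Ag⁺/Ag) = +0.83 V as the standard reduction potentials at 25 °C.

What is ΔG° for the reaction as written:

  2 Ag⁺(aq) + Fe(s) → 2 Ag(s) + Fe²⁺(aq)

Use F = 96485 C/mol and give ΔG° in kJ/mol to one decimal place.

-248.9 kJ/mol

As written, Ag⁺/Ag is reduced (cathode) and Fe²⁺/Fe is oxidised (anode), so E°cell = (+0.83) − (-0.46) = +1.29 V.
Balancing electrons gives n = 2.
ΔG° = −nFE° = −(2)(96485)(+1.29) = -248,931 J = -248.9 kJ/mol.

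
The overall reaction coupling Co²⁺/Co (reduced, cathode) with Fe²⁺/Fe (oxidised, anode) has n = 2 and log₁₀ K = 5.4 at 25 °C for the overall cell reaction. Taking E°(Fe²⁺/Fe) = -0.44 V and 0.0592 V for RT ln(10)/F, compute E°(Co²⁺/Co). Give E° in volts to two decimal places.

-0.28 V

E°cell = (0.0592/n)·log K = (0.0592/2)(5.4) = +0.160 V.
Since Co²⁺/Co is the cathode and Fe²⁺/Fe the anode, E°cell = E°(Co²⁺/Co) − E°(Fe²⁺/Fe).
So E°(Co²⁺/Co) = E°cell + E°(Fe²⁺/Fe) = +0.160 + (-0.44) = -0.28 V.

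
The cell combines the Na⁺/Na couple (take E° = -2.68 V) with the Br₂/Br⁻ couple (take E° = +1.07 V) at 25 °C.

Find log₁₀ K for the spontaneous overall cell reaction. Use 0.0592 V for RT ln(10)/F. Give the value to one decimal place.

Cathode: Br₂/Br⁻; anode: Na⁺/Na. E°cell = +3.75 V, n = 2.
log K = nE°cell / 0.0592 = (2)(+3.75) / 0.0592 = 126.7.

126.7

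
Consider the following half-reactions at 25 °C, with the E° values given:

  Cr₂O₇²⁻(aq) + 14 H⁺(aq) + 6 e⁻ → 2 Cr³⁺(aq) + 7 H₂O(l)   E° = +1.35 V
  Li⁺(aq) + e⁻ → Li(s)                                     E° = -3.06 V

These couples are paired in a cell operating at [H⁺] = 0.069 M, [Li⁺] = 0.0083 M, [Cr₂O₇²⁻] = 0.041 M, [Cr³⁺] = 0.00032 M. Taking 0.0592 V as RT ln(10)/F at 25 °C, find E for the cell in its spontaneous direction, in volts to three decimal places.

+4.428 V

Cr₂O₇²⁻/Cr³⁺ is the cathode (higher E°), Li⁺/Li the anode: E°cell = +1.35 − (-3.06) = +4.41 V, n = 6.
Overall: Cr₂O₇²⁻(aq) + 14 H⁺(aq) + 6 Li(s) → 2 Cr³⁺(aq) + 7 H₂O(l) + 6 Li⁺(aq)
Q = [Cr³⁺]^2·[Li⁺]^6 / ([Cr₂O₇²⁻]·[H⁺]^14); log Q = -1.832.
E = E° − (0.0592/n) log Q = +4.41 − (0.0592/6)(-1.832) = +4.428 V.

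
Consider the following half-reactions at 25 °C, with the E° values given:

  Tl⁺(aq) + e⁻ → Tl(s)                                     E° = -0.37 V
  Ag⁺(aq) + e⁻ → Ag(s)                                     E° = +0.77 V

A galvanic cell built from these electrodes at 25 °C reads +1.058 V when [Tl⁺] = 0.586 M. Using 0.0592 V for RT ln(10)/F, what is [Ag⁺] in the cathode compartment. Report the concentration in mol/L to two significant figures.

Ag⁺/Ag is the cathode, Tl⁺/Tl the anode: E°cell = +1.14 V, n = 1.
Overall reaction: Ag⁺(aq) + Tl(s) → Ag(s) + Tl⁺(aq); Q = [Tl⁺]^1/[Ag⁺]^1.
From E = E° − (0.0592/n) log Q: log Q = (E° − E)·n/0.0592 = (+1.14 − (+1.058))·1/0.0592 = 1.3851.
So 1·log[Ag⁺] = 1·log(0.586) − log Q = -0.2321 − (1.3851) = -1.6172; [Ag⁺] = 10^(-1.6172) ≈ 0.024 M.

0.024 M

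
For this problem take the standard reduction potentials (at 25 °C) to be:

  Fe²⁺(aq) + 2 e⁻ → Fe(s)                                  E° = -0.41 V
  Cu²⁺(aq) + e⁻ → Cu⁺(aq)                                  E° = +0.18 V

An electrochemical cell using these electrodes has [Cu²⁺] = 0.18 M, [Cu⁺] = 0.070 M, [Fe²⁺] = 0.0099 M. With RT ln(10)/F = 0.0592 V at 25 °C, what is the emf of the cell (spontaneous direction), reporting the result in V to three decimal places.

Cu²⁺/Cu⁺ is the cathode (higher E°), Fe²⁺/Fe the anode: E°cell = +0.18 − (-0.41) = +0.59 V, n = 2.
Overall: 2 Cu²⁺(aq) + Fe(s) → 2 Cu⁺(aq) + Fe²⁺(aq)
Q = [Cu⁺]^2·[Fe²⁺] / ([Cu²⁺]^2); log Q = -2.825.
E = E° − (0.0592/n) log Q = +0.59 − (0.0592/2)(-2.825) = +0.674 V.

+0.674 V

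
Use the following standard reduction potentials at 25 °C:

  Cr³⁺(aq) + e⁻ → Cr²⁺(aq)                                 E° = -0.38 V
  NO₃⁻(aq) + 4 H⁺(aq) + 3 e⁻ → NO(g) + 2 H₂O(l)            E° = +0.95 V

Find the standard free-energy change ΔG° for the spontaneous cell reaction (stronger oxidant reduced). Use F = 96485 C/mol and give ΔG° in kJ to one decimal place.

-385.0 kJ

NO₃⁻/NO (E° = +0.95 V) is the cathode; Cr³⁺/Cr²⁺ (E° = -0.38 V) is the anode, so E°cell = +1.33 V.
Balancing electrons gives n = 3 (lcm of 3 and 1).
ΔG° = −nFE° = −(3)(96485)(+1.33) = -384,975 J = -385.0 kJ.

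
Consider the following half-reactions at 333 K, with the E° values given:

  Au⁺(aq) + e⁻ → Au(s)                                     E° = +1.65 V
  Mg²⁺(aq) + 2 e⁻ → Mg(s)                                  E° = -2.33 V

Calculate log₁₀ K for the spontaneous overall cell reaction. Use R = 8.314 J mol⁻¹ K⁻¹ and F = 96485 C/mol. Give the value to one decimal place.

Cathode: Au⁺/Au; anode: Mg²⁺/Mg. E°cell = (+1.65) − (-2.33) = +3.98 V, with n = 2.
ΔG° = −nFE° = −RT ln K, so ln K = nFE°/(RT) = (2)(96485)(+3.98) / ((8.314)(333)) = 277.408.
log₁₀ K = 277.408 / ln 10 = 120.5.

120.5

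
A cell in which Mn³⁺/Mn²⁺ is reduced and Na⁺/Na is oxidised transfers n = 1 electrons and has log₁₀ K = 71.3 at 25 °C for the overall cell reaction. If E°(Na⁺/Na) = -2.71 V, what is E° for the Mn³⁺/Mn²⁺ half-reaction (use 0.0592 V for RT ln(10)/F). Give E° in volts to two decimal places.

E°cell = (0.0592/n)·log K = (0.0592/1)(71.3) = +4.221 V.
Since Mn³⁺/Mn²⁺ is the cathode and Na⁺/Na the anode, E°cell = E°(Mn³⁺/Mn²⁺) − E°(Na⁺/Na).
So E°(Mn³⁺/Mn²⁺) = E°cell + E°(Na⁺/Na) = +4.221 + (-2.71) = +1.51 V.

+1.51 V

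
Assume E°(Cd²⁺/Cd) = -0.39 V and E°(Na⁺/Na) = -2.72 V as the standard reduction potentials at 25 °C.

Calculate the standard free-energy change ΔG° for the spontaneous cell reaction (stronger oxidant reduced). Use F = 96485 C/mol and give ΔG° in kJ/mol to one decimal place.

Cd²⁺/Cd (E° = -0.39 V) is the cathode; Na⁺/Na (E° = -2.72 V) is the anode, so E°cell = +2.33 V.
Balancing electrons gives n = 2 (lcm of 2 and 1).
ΔG° = −nFE° = −(2)(96485)(+2.33) = -449,620 J = -449.6 kJ/mol.

-449.6 kJ/mol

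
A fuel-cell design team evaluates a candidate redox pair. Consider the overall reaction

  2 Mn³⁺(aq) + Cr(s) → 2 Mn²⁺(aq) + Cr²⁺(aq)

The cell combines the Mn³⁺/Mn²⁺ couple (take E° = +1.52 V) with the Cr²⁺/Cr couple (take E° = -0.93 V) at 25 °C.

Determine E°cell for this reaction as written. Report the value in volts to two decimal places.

The Mn³⁺/Mn²⁺ couple has the higher reduction potential, so it is the cathode; Cr²⁺/Cr is oxidised at the anode.
E°cell = E°(cathode) − E°(anode) = (+1.52) − (-0.93) = +2.45 V.
Since E°cell > 0, the reaction is spontaneous under standard conditions.

+2.45 V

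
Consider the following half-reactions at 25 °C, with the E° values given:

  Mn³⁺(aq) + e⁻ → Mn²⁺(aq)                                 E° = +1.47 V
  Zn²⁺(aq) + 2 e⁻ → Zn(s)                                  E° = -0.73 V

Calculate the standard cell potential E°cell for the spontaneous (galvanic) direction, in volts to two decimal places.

The Mn³⁺/Mn²⁺ couple has the higher reduction potential, so it is the cathode; Zn²⁺/Zn is oxidised at the anode.
E°cell = E°(cathode) − E°(anode) = (+1.47) − (-0.73) = +2.20 V.
Since E°cell > 0, the reaction is spontaneous under standard conditions.

+2.20 V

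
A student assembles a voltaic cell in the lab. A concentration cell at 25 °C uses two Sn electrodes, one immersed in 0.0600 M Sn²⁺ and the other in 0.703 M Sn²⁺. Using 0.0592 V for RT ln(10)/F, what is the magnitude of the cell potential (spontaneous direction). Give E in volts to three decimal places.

For a concentration cell E°cell = 0. The 0.703 M side is the cathode (reduction is favoured where [Sn²⁺] is higher).
With n = 2, E = −(0.0592/2) log([Sn²⁺]ₐₙ/[Sn²⁺]꜀ₐₜ) = −(0.0592/2) log(0.06/0.703) = −(0.0592/2)(-1.069) = +0.032 V.

+0.032 V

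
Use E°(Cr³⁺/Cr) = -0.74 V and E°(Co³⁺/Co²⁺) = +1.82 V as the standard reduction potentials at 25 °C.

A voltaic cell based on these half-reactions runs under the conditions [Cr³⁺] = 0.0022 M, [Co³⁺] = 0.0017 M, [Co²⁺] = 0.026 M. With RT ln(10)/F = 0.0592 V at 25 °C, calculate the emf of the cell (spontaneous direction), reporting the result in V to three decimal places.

+2.542 V

Co³⁺/Co²⁺ is the cathode (higher E°), Cr³⁺/Cr the anode: E°cell = +1.82 − (-0.74) = +2.56 V, n = 3.
Overall: 3 Co³⁺(aq) + Cr(s) → 3 Co²⁺(aq) + Cr³⁺(aq)
Q = [Co²⁺]^3·[Cr³⁺] / ([Co³⁺]^3); log Q = 0.896.
E = E° − (0.0592/n) log Q = +2.56 − (0.0592/3)(0.896) = +2.542 V.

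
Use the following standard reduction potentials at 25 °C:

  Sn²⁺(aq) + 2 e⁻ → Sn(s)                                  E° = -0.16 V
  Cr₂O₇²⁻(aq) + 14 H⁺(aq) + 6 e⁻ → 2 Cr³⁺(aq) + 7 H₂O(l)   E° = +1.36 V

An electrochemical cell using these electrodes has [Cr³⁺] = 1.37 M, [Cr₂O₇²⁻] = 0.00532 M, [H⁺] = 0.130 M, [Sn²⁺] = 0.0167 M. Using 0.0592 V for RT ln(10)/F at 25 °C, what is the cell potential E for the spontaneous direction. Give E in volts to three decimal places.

+1.425 V

Cr₂O₇²⁻/Cr³⁺ is the cathode (higher E°), Sn²⁺/Sn the anode: E°cell = +1.36 − (-0.16) = +1.52 V, n = 6.
Overall: Cr₂O₇²⁻(aq) + 14 H⁺(aq) + 3 Sn(s) → 2 Cr³⁺(aq) + 7 H₂O(l) + 3 Sn²⁺(aq)
Q = [Cr³⁺]^2·[Sn²⁺]^3 / ([Cr₂O₇²⁻]·[H⁺]^14); log Q = 9.620.
E = E° − (0.0592/n) log Q = +1.52 − (0.0592/6)(9.620) = +1.425 V.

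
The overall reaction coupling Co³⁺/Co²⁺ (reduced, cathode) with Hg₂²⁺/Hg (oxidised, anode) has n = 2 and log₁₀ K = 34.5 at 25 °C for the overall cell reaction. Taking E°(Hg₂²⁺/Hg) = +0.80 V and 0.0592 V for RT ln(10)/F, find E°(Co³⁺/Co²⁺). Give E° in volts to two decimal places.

E°cell = (0.0592/n)·log K = (0.0592/2)(34.5) = +1.021 V.
Since Co³⁺/Co²⁺ is the cathode and Hg₂²⁺/Hg the anode, E°cell = E°(Co³⁺/Co²⁺) − E°(Hg₂²⁺/Hg).
So E°(Co³⁺/Co²⁺) = E°cell + E°(Hg₂²⁺/Hg) = +1.021 + (+0.80) = +1.82 V.

+1.82 V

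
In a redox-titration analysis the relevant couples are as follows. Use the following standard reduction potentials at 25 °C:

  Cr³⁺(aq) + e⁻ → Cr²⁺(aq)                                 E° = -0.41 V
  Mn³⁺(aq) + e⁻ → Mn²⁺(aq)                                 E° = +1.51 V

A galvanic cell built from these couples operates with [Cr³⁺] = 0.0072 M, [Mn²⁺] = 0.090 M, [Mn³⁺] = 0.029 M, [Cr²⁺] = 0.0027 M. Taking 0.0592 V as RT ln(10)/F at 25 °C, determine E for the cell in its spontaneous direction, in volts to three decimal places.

Mn³⁺/Mn²⁺ is the cathode (higher E°), Cr³⁺/Cr²⁺ the anode: E°cell = +1.51 − (-0.41) = +1.92 V, n = 1.
Overall: Mn³⁺(aq) + Cr²⁺(aq) → Mn²⁺(aq) + Cr³⁺(aq)
Q = [Mn²⁺]·[Cr³⁺] / ([Mn³⁺]·[Cr²⁺]); log Q = 0.918.
E = E° − (0.0592/n) log Q = +1.92 − (0.0592/1)(0.918) = +1.866 V.

+1.866 V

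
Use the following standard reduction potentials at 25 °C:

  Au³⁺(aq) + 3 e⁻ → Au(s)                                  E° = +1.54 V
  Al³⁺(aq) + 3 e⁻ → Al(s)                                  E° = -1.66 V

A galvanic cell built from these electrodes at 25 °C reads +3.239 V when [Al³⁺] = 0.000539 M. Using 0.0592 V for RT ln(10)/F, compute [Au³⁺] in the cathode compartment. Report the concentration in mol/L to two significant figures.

0.051 M

Au³⁺/Au is the cathode, Al³⁺/Al the anode: E°cell = +3.20 V, n = 3.
Overall reaction: Au³⁺(aq) + Al(s) → Au(s) + Al³⁺(aq); Q = [Al³⁺]^1/[Au³⁺]^1.
From E = E° − (0.0592/n) log Q: log Q = (E° − E)·n/0.0592 = (+3.20 − (+3.239))·3/0.0592 = -1.9764.
So 1·log[Au³⁺] = 1·log(0.000539) − log Q = -3.2684 − (-1.9764) = -1.2920; [Au³⁺] = 10^(-1.2920) ≈ 0.051 M.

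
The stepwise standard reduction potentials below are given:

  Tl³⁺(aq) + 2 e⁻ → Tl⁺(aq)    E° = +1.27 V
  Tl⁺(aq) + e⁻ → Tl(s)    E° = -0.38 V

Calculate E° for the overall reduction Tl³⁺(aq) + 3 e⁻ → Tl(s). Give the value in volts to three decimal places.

+0.720 V

Adding the free-energy changes (−nFE°) of the two steps gives −n₃FE°₃ = −n₁FE°₁ − n₂FE°₂.
E°₃ = (2×+1.27 + 1×-0.38) / 3 = (+2.160) / 3 = +0.720 V.
E° values themselves are not directly additive — weighting by electron count is essential.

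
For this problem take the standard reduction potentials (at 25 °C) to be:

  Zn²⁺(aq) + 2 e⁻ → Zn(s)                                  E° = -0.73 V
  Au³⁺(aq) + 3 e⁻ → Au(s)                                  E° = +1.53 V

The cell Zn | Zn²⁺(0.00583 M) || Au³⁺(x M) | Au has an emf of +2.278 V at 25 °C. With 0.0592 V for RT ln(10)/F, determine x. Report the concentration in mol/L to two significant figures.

Au³⁺/Au is the cathode, Zn²⁺/Zn the anode: E°cell = +2.26 V, n = 6.
Overall reaction: 2 Au³⁺(aq) + 3 Zn(s) → 2 Au(s) + 3 Zn²⁺(aq); Q = [Zn²⁺]^3/[Au³⁺]^2.
From E = E° − (0.0592/n) log Q: log Q = (E° − E)·n/0.0592 = (+2.26 − (+2.278))·6/0.0592 = -1.8243.
So 2·log[Au³⁺] = 3·log(0.00583) − log Q = -6.7030 − (-1.8243) = -4.8787; log[Au³⁺] = -4.8787 / 2 = -2.4394; [Au³⁺] = 10^(-2.4394) ≈ 0.0036 M.

0.0036 M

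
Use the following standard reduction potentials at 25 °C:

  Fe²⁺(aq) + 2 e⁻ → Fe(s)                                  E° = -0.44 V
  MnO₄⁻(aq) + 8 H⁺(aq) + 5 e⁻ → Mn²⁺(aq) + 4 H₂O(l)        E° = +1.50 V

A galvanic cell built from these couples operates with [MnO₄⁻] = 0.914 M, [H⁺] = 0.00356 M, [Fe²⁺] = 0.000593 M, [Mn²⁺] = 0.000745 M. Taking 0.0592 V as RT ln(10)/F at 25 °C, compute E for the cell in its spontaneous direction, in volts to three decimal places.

MnO₄⁻/Mn²⁺ is the cathode (higher E°), Fe²⁺/Fe the anode: E°cell = +1.50 − (-0.44) = +1.94 V, n = 10.
Overall: 2 MnO₄⁻(aq) + 16 H⁺(aq) + 5 Fe(s) → 2 Mn²⁺(aq) + 8 H₂O(l) + 5 Fe²⁺(aq)
Q = [Mn²⁺]^2·[Fe²⁺]^5 / ([MnO₄⁻]^2·[H⁺]^16); log Q = 16.864.
E = E° − (0.0592/n) log Q = +1.94 − (0.0592/10)(16.864) = +1.840 V.

+1.840 V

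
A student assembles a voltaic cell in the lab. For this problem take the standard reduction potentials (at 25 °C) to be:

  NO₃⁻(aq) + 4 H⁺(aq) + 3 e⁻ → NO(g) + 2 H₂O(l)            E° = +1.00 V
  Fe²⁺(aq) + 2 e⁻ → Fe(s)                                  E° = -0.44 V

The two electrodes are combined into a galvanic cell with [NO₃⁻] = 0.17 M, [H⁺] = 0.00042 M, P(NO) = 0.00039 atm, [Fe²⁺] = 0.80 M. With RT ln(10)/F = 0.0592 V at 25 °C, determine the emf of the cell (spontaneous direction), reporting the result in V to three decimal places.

NO₃⁻/NO is the cathode (higher E°), Fe²⁺/Fe the anode: E°cell = +1.00 − (-0.44) = +1.44 V, n = 6.
Overall: 2 NO₃⁻(aq) + 8 H⁺(aq) + 3 Fe(s) → 2 NO(g) + 4 H₂O(l) + 3 Fe²⁺(aq)
Q = P(NO)^2·[Fe²⁺]^3 / ([NO₃⁻]^2·[H⁺]^8); log Q = 21.445.
E = E° − (0.0592/n) log Q = +1.44 − (0.0592/6)(21.445) = +1.228 V.

+1.228 V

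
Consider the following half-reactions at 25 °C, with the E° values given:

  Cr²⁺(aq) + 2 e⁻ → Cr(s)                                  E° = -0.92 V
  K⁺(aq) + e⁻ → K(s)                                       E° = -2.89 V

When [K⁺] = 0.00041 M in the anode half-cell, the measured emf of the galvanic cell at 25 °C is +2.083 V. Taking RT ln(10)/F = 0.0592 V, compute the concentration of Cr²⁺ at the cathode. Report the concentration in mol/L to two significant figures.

0.0011 M

Cr²⁺/Cr is the cathode, K⁺/K the anode: E°cell = +1.97 V, n = 2.
Overall reaction: Cr²⁺(aq) + 2 K(s) → Cr(s) + 2 K⁺(aq); Q = [K⁺]^2/[Cr²⁺]^1.
From E = E° − (0.0592/n) log Q: log Q = (E° − E)·n/0.0592 = (+1.97 − (+2.083))·2/0.0592 = -3.8176.
So 1·log[Cr²⁺] = 2·log(0.00041) − log Q = -6.7744 − (-3.8176) = -2.9568; [Cr²⁺] = 10^(-2.9568) ≈ 0.0011 M.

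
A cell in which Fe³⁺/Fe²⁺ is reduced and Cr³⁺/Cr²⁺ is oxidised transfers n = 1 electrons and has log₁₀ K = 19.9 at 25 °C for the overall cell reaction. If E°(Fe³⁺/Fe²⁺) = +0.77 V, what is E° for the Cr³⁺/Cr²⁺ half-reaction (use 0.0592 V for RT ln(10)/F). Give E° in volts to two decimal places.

E°cell = (0.0592/n)·log K = (0.0592/1)(19.9) = +1.178 V.
Since Fe³⁺/Fe²⁺ is the cathode and Cr³⁺/Cr²⁺ the anode, E°cell = E°(Fe³⁺/Fe²⁺) − E°(Cr³⁺/Cr²⁺).
So E°(Cr³⁺/Cr²⁺) = E°(Fe³⁺/Fe²⁺) − E°cell = (+0.77) − (+1.178) = -0.41 V.

-0.41 V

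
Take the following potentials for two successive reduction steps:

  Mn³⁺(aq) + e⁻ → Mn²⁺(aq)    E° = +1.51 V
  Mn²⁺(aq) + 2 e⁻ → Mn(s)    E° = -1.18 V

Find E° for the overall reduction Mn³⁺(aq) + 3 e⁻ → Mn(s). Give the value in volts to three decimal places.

Since ΔG° = −nFE° is additive over sequential reductions, n₃E°₃ = n₁E°₁ + n₂E°₂.
E°₃ = (1×+1.51 + 2×-1.18) / 3 = (-0.850) / 3 = -0.283 V.

-0.283 V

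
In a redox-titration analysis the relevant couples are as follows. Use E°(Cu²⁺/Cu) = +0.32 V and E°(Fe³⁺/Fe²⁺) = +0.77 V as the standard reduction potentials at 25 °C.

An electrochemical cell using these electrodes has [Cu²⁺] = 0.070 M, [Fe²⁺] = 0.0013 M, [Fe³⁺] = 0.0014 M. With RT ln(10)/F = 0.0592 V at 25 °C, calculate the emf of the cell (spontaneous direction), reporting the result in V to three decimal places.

Fe³⁺/Fe²⁺ is the cathode (higher E°), Cu²⁺/Cu the anode: E°cell = +0.77 − (+0.32) = +0.45 V, n = 2.
Overall: 2 Fe³⁺(aq) + Cu(s) → 2 Fe²⁺(aq) + Cu²⁺(aq)
Q = [Fe²⁺]^2·[Cu²⁺] / ([Fe³⁺]^2); log Q = -1.219.
E = E° − (0.0592/n) log Q = +0.45 − (0.0592/2)(-1.219) = +0.486 V.

+0.486 V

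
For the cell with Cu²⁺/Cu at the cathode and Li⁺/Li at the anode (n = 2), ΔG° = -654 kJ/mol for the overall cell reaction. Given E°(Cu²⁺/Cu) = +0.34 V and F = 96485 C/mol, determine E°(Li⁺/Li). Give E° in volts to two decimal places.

-3.05 V

E°cell = −ΔG°/(nF) = −(-654×10³)/((2)(96485)) = +3.389 V.
Since Cu²⁺/Cu is the cathode and Li⁺/Li the anode, E°cell = E°(Cu²⁺/Cu) − E°(Li⁺/Li).
So E°(Li⁺/Li) = E°(Cu²⁺/Cu) − E°cell = (+0.34) − (+3.389) = -3.05 V.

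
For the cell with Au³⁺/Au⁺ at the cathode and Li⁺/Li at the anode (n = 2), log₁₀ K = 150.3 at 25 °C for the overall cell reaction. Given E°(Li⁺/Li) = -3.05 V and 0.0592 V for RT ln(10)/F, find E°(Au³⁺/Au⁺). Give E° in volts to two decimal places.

+1.40 V

E°cell = (0.0592/n)·log K = (0.0592/2)(150.3) = +4.449 V.
Since Au³⁺/Au⁺ is the cathode and Li⁺/Li the anode, E°cell = E°(Au³⁺/Au⁺) − E°(Li⁺/Li).
So E°(Au³⁺/Au⁺) = E°cell + E°(Li⁺/Li) = +4.449 + (-3.05) = +1.40 V.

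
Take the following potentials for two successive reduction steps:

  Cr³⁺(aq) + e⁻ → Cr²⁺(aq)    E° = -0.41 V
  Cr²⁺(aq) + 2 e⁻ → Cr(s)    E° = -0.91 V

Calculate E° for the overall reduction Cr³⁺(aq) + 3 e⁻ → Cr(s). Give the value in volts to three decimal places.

-0.743 V

Since ΔG° = −nFE° is additive over sequential reductions, n₃E°₃ = n₁E°₁ + n₂E°₂.
E°₃ = (1×-0.41 + 2×-0.91) / 3 = (-2.230) / 3 = -0.743 V.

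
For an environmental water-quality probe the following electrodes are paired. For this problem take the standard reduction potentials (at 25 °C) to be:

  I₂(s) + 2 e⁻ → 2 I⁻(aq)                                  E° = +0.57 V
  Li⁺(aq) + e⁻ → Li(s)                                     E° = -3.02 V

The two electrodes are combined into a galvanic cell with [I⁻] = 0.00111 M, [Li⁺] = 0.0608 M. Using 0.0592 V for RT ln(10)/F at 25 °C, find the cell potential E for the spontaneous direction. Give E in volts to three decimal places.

I₂/I⁻ is the cathode (higher E°), Li⁺/Li the anode: E°cell = +0.57 − (-3.02) = +3.59 V, n = 2.
Overall: I₂(s) + 2 Li(s) → 2 I⁻(aq) + 2 Li⁺(aq)
Q = [I⁻]^2·[Li⁺]^2; log Q = -8.342.
E = E° − (0.0592/n) log Q = +3.59 − (0.0592/2)(-8.342) = +3.837 V.

+3.837 V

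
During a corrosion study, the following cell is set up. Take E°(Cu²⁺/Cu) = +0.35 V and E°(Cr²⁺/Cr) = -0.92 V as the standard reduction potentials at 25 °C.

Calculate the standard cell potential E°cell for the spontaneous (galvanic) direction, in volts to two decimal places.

+1.27 V

The Cu²⁺/Cu couple has the higher reduction potential, so it is the cathode; Cr²⁺/Cr is oxidised at the anode.
E°cell = E°(cathode) − E°(anode) = (+0.35) − (-0.92) = +1.27 V.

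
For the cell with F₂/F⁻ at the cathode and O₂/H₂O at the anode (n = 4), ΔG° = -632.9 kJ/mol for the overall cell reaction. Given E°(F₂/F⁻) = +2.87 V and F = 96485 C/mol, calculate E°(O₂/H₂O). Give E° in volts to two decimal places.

E°cell = −ΔG°/(nF) = −(-632.9×10³)/((4)(96485)) = +1.640 V.
Since F₂/F⁻ is the cathode and O₂/H₂O the anode, E°cell = E°(F₂/F⁻) − E°(O₂/H₂O).
So E°(O₂/H₂O) = E°(F₂/F⁻) − E°cell = (+2.87) − (+1.640) = +1.23 V.

+1.23 V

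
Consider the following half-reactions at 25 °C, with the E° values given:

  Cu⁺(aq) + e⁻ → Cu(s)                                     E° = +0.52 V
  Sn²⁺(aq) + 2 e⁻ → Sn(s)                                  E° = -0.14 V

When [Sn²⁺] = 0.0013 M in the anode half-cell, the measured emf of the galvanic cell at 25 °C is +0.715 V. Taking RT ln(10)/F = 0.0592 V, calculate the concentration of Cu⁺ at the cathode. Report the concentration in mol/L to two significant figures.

Cu⁺/Cu is the cathode, Sn²⁺/Sn the anode: E°cell = +0.66 V, n = 2.
Overall reaction: 2 Cu⁺(aq) + Sn(s) → 2 Cu(s) + Sn²⁺(aq); Q = [Sn²⁺]^1/[Cu⁺]^2.
From E = E° − (0.0592/n) log Q: log Q = (E° − E)·n/0.0592 = (+0.66 − (+0.715))·2/0.0592 = -1.8581.
So 2·log[Cu⁺] = 1·log(0.0013) − log Q = -2.8861 − (-1.8581) = -1.0280; log[Cu⁺] = -1.0280 / 2 = -0.5140; [Cu⁺] = 10^(-0.5140) ≈ 0.31 M.

0.31 M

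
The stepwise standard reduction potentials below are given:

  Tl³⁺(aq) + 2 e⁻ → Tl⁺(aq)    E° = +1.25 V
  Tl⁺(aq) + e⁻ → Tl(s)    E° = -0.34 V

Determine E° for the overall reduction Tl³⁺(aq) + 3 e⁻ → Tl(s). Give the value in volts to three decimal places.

+0.720 V

Standard free energies of sequential steps add: ΔG°₃ = ΔG°₁ + ΔG°₂, so n₃E°₃ = n₁E°₁ + n₂E°₂.
E°₃ = (2×+1.25 + 1×-0.34) / 3 = (+2.160) / 3 = +0.720 V.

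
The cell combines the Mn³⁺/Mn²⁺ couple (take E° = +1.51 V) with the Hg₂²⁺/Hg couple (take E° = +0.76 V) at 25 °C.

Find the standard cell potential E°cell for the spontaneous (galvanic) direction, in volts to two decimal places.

The Mn³⁺/Mn²⁺ couple has the higher reduction potential, so it is the cathode; Hg₂²⁺/Hg is oxidised at the anode.
E°cell = E°(cathode) − E°(anode) = (+1.51) − (+0.76) = +0.75 V.
Since E°cell > 0, the reaction is spontaneous under standard conditions.

+0.75 V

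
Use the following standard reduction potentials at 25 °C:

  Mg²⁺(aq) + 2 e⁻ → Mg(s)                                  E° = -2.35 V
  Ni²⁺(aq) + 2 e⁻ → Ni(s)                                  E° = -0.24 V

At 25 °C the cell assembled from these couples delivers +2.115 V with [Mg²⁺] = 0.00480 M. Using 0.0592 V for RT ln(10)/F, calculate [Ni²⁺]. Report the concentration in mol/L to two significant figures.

Ni²⁺/Ni is the cathode, Mg²⁺/Mg the anode: E°cell = +2.11 V, n = 2.
Overall reaction: Ni²⁺(aq) + Mg(s) → Ni(s) + Mg²⁺(aq); Q = [Mg²⁺]^1/[Ni²⁺]^1.
From E = E° − (0.0592/n) log Q: log Q = (E° − E)·n/0.0592 = (+2.11 − (+2.115))·2/0.0592 = -0.1689.
So 1·log[Ni²⁺] = 1·log(0.0048) − log Q = -2.3188 − (-0.1689) = -2.1499; [Ni²⁺] = 10^(-2.1499) ≈ 0.0071 M.

0.0071 M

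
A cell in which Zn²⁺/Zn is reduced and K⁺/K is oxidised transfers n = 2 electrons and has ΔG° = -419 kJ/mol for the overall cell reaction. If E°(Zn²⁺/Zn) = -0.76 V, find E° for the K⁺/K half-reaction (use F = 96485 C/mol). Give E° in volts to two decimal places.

-2.93 V

E°cell = −ΔG°/(nF) = −(-419×10³)/((2)(96485)) = +2.171 V.
Since Zn²⁺/Zn is the cathode and K⁺/K the anode, E°cell = E°(Zn²⁺/Zn) − E°(K⁺/K).
So E°(K⁺/K) = E°(Zn²⁺/Zn) − E°cell = (-0.76) − (+2.171) = -2.93 V.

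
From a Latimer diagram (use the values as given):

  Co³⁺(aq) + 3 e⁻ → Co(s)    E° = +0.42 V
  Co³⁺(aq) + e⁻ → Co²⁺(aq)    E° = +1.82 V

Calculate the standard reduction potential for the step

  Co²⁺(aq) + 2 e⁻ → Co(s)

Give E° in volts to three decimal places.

Sequential free energies add, so n₃E°₃ = n₁E°₁ + n₂E°₂.
With n₃ = 3, and the known step contributing 1×(+1.82) V, the unknown satisfies 2·E° = 3×(+0.42) − 1×(+1.82) = -0.560.
E° = -0.560 / 2 = -0.280 V.

-0.280 V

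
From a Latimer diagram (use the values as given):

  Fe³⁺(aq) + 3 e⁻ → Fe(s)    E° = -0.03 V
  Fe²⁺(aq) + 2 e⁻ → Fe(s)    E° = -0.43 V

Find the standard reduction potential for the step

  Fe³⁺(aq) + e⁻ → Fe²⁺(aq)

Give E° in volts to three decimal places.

+0.770 V

Sequential free energies add, so n₃E°₃ = n₁E°₁ + n₂E°₂.
With n₃ = 3, and the known step contributing 2×(-0.43) V, the unknown satisfies 1·E° = 3×(-0.03) − 2×(-0.43) = +0.770.
E° = +0.770 / 1 = +0.770 V.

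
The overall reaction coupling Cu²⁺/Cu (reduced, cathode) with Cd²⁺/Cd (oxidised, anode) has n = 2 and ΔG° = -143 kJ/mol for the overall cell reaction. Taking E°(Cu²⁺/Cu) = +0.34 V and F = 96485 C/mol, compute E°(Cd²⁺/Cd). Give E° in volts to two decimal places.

E°cell = −ΔG°/(nF) = −(-143×10³)/((2)(96485)) = +0.741 V.
Since Cu²⁺/Cu is the cathode and Cd²⁺/Cd the anode, E°cell = E°(Cu²⁺/Cu) − E°(Cd²⁺/Cd).
So E°(Cd²⁺/Cd) = E°(Cu²⁺/Cu) − E°cell = (+0.34) − (+0.741) = -0.40 V.

-0.40 V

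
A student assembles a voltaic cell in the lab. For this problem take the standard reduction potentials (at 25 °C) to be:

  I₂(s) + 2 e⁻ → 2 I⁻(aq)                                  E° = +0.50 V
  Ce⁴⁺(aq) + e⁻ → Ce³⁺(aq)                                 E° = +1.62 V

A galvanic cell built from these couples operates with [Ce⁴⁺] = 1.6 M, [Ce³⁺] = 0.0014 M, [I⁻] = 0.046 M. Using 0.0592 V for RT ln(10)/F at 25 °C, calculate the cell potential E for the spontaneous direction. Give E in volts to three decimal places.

+1.222 V

Ce⁴⁺/Ce³⁺ is the cathode (higher E°), I₂/I⁻ the anode: E°cell = +1.62 − (+0.50) = +1.12 V, n = 2.
Overall: 2 Ce⁴⁺(aq) + 2 I⁻(aq) → 2 Ce³⁺(aq) + I₂(s)
Q = [Ce³⁺]^2 / ([Ce⁴⁺]^2·[I⁻]^2); log Q = -3.441.
E = E° − (0.0592/n) log Q = +1.12 − (0.0592/2)(-3.441) = +1.222 V.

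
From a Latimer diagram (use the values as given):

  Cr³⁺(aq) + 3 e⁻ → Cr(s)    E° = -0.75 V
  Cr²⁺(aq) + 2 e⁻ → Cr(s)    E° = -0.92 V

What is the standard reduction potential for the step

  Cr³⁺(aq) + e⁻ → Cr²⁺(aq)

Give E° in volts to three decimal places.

-0.410 V

Sequential free energies add, so n₃E°₃ = n₁E°₁ + n₂E°₂.
With n₃ = 3, and the known step contributing 2×(-0.92) V, the unknown satisfies 1·E° = 3×(-0.75) − 2×(-0.92) = -0.410.
E° = -0.410 / 1 = -0.410 V.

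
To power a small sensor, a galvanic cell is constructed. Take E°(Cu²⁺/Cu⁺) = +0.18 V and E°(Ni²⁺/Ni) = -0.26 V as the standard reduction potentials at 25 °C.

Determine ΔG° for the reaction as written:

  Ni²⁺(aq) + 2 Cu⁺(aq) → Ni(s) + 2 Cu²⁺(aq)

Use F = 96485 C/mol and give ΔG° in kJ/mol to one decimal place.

+84.9 kJ/mol

As written, Ni²⁺/Ni is reduced (cathode) and Cu²⁺/Cu⁺ is oxidised (anode), so E°cell = (-0.26) − (+0.18) = -0.44 V.
Balancing electrons gives n = 2.
ΔG° = −nFE° = −(2)(96485)(-0.44) = 84,907 J = +84.9 kJ/mol.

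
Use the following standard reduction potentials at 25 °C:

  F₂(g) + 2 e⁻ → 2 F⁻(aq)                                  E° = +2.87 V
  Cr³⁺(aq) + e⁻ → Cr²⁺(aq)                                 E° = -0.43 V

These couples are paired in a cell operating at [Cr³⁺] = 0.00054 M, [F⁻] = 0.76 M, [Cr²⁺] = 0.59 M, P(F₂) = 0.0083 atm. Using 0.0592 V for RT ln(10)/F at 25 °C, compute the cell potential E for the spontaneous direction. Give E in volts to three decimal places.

+3.425 V

F₂/F⁻ is the cathode (higher E°), Cr³⁺/Cr²⁺ the anode: E°cell = +2.87 − (-0.43) = +3.30 V, n = 2.
Overall: F₂(g) + 2 Cr²⁺(aq) → 2 F⁻(aq) + 2 Cr³⁺(aq)
Q = [F⁻]^2·[Cr³⁺]^2 / (P(F₂)·[Cr²⁺]^2); log Q = -4.234.
E = E° − (0.0592/n) log Q = +3.30 − (0.0592/2)(-4.234) = +3.425 V.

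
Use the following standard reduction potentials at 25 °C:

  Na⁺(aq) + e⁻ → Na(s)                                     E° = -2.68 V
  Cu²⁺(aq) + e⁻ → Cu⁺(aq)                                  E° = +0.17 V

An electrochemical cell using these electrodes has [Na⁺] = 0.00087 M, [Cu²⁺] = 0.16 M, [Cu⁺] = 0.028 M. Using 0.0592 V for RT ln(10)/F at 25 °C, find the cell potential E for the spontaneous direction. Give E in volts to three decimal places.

+3.076 V

Cu²⁺/Cu⁺ is the cathode (higher E°), Na⁺/Na the anode: E°cell = +0.17 − (-2.68) = +2.85 V, n = 1.
Overall: Cu²⁺(aq) + Na(s) → Cu⁺(aq) + Na⁺(aq)
Q = [Cu⁺]·[Na⁺] / ([Cu²⁺]); log Q = -3.817.
E = E° − (0.0592/n) log Q = +2.85 − (0.0592/1)(-3.817) = +3.076 V.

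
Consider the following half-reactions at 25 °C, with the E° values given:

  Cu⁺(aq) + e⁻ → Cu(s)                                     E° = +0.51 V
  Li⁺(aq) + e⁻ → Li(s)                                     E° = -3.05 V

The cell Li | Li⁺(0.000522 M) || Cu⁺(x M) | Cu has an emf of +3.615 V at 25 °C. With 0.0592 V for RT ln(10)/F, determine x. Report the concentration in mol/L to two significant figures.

0.0044 M

Cu⁺/Cu is the cathode, Li⁺/Li the anode: E°cell = +3.56 V, n = 1.
Overall reaction: Cu⁺(aq) + Li(s) → Cu(s) + Li⁺(aq); Q = [Li⁺]^1/[Cu⁺]^1.
From E = E° − (0.0592/n) log Q: log Q = (E° − E)·n/0.0592 = (+3.56 − (+3.615))·1/0.0592 = -0.9291.
So 1·log[Cu⁺] = 1·log(0.000522) − log Q = -3.2823 − (-0.9291) = -2.3532; [Cu⁺] = 10^(-2.3532) ≈ 0.0044 M.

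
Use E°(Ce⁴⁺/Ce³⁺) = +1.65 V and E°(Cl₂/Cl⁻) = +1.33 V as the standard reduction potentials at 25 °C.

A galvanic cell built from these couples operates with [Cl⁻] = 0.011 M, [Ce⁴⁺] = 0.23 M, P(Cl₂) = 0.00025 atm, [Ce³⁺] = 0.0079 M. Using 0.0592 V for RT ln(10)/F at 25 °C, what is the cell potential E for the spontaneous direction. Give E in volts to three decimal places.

Ce⁴⁺/Ce³⁺ is the cathode (higher E°), Cl₂/Cl⁻ the anode: E°cell = +1.65 − (+1.33) = +0.32 V, n = 2.
Overall: 2 Ce⁴⁺(aq) + 2 Cl⁻(aq) → 2 Ce³⁺(aq) + Cl₂(g)
Q = [Ce³⁺]^2·P(Cl₂) / ([Ce⁴⁺]^2·[Cl⁻]^2); log Q = -2.613.
E = E° − (0.0592/n) log Q = +0.32 − (0.0592/2)(-2.613) = +0.397 V.

+0.397 V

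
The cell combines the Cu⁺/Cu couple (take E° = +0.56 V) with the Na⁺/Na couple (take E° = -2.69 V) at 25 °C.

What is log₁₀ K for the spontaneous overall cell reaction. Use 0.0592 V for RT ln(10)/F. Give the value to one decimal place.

54.9

Cathode: Cu⁺/Cu; anode: Na⁺/Na. E°cell = +3.25 V, n = 1.
log K = nE°cell / 0.0592 = (1)(+3.25) / 0.0592 = 54.9.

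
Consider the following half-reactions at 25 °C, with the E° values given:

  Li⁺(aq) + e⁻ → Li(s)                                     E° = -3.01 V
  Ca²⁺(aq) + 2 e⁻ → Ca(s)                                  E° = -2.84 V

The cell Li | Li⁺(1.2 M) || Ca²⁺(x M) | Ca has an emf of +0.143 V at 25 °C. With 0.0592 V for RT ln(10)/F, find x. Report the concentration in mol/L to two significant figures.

0.18 M

Ca²⁺/Ca is the cathode, Li⁺/Li the anode: E°cell = +0.17 V, n = 2.
Overall reaction: Ca²⁺(aq) + 2 Li(s) → Ca(s) + 2 Li⁺(aq); Q = [Li⁺]^2/[Ca²⁺]^1.
From E = E° − (0.0592/n) log Q: log Q = (E° − E)·n/0.0592 = (+0.17 − (+0.143))·2/0.0592 = 0.9122.
So 1·log[Ca²⁺] = 2·log(1.2) − log Q = 0.1584 − (0.9122) = -0.7538; [Ca²⁺] = 10^(-0.7538) ≈ 0.18 M.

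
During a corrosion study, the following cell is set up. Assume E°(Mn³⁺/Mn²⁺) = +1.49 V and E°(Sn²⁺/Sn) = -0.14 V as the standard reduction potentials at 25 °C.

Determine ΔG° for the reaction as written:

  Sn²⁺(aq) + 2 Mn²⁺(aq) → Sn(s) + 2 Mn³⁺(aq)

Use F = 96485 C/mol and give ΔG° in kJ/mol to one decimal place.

+314.5 kJ/mol

As written, Sn²⁺/Sn is reduced (cathode) and Mn³⁺/Mn²⁺ is oxidised (anode), so E°cell = (-0.14) − (+1.49) = -1.63 V.
Balancing electrons gives n = 2.
ΔG° = −nFE° = −(2)(96485)(-1.63) = 314,541 J = +314.5 kJ/mol.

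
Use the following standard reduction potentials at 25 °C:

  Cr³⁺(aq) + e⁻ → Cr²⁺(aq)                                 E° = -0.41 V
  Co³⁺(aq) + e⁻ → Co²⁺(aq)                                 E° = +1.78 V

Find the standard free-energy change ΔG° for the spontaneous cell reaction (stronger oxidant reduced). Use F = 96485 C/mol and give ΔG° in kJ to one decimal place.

-211.3 kJ

Co³⁺/Co²⁺ (E° = +1.78 V) is the cathode; Cr³⁺/Cr²⁺ (E° = -0.41 V) is the anode, so E°cell = +2.19 V.
Balancing electrons gives n = 1 (lcm of 1 and 1).
ΔG° = −nFE° = −(1)(96485)(+2.19) = -211,302 J = -211.3 kJ.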